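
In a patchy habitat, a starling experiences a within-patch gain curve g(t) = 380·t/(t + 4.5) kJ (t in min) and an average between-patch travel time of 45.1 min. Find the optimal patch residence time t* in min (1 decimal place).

14.2 min

By the marginal value theorem, leave when the instantaneous gain rate g'(t) equals the habitat-wide average g(t)/(T + t).
g'(t) = 380·4.5/(t + 4.5)². Setting 380·4.5/(t+4.5)² = 380t/[(t+4.5)(45.1+t)] gives 4.5(45.1+t) = t(t+4.5), so t² = 4.5×45.1 = 203.
t* = √203 = 14.25 min.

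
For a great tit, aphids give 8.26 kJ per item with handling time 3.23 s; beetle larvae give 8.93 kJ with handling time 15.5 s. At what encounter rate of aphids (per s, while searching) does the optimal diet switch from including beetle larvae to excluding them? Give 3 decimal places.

The zero-one rule: include beetle larvae iff E₂/h₂ > λE₁/(1+λh₁). Equality gives the switch point.
λE₁h₂ = E₂ + λE₂h₁ ⇒ λ = E₂/(E₁h₂ − E₂h₁) = 8.93/(128 − 28.84) = 0.09003 per s.

0.090 per s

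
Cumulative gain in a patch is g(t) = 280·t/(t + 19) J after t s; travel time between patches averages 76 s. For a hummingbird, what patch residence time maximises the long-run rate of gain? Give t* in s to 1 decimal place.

38.0 s

Optimal t* satisfies g'(t*) = g(t*)/(T + t*).
g'(t) = 280·19/(t + 19)². Setting 280·19/(t+19)² = 280t/[(t+19)(76+t)] gives 19(76+t) = t(t+19), so t² = 19×76 = 1444.
t* = √1444 = 38 s.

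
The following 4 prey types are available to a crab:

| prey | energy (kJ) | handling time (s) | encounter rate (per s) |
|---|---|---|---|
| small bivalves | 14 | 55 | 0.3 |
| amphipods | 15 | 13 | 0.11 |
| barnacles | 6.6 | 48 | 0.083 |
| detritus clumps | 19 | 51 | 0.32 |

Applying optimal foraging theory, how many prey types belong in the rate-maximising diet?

1

Profitabilities (E/h, kJ/s): amphipods 1.15, detritus clumps 0.373, small bivalves 0.255, barnacles 0.137. Add prey in this order while the next type's profitability exceeds the intake rate on those already taken.
Rate on top 1: 0.679. detritus clumps: 0.373 < 0.679 → exclude; stop.
Optimal diet: amphipods — 1 of 4 types.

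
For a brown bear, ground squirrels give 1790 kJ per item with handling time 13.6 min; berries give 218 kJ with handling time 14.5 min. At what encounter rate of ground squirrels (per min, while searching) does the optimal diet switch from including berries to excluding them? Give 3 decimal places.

Drop berries once their profitability E₂/h₂ falls below the rate achievable on ground squirrels alone: E₂/h₂ = λE₁/(1 + λh₁).
Solve for λ: λE₁h₂ = E₂(1 + λh₁) → λ(E₁h₂ − E₂h₁) = E₂ → λ = E₂/(E₁h₂ − E₂h₁).
λ = 218/(1790×14.5 − 218×13.6) = 218/2.299e+04 = 0.009482 per min.

0.009 per min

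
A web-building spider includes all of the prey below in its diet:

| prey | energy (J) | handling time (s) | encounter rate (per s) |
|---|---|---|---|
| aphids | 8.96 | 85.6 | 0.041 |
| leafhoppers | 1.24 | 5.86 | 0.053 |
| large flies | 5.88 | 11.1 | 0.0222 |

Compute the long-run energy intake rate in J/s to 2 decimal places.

0.11 J/s

R = Σλ_iE_i / (1 + Σλ_ih_i)
Numerator: 0.041×8.96 + 0.053×1.24 + 0.0222×5.88 = 0.5636
Denominator: 1 + 0.041×85.6 + 0.053×5.86 + 0.0222×11.1 = 5.067
R = 0.5636/5.067 = 0.1112 J/s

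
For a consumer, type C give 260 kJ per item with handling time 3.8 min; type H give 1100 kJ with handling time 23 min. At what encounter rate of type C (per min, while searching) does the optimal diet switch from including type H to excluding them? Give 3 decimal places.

At the threshold, the rate on type C alone equals the profitability of type H: λ·260/(1 + λ·3.8) = 1100/23 = 47.83.
Rearranging, λ(260 − 47.83×3.8) = 47.83, so λ = 47.83/78.26 = 0.6111 per min.

0.611 per min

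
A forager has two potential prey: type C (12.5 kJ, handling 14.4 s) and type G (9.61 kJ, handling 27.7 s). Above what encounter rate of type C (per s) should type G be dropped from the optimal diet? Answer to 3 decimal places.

0.046 per s

At the threshold, the rate on type C alone equals the profitability of type G: λ·12.5/(1 + λ·14.4) = 9.61/27.7 = 0.3469.
Rearranging, λ(12.5 − 0.3469×14.4) = 0.3469, so λ = 0.3469/7.504 = 0.04623 per s.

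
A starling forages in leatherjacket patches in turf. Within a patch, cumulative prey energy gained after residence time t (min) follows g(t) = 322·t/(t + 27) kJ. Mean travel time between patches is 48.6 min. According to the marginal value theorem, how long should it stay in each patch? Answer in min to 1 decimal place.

Optimal t* satisfies g'(t*) = g(t*)/(T + t*).
g'(t) = 322·27/(t + 27)². Setting 322·27/(t+27)² = 322t/[(t+27)(48.6+t)] gives 27(48.6+t) = t(t+27), so t² = 27×48.6 = 1312.
t* = √1312 = 36.22 min.

36.2 min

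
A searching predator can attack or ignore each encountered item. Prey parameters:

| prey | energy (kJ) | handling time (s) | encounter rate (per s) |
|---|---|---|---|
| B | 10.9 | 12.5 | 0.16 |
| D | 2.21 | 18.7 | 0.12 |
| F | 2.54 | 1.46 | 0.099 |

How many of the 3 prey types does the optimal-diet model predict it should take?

E/h in descending order: F 1.74, B 0.872, D 0.118 kJ/s. The optimal diet is the largest prefix of this list for which every included type satisfies E_i/h_i > R on the types above it.
Rate on top 1: 0.2197. B: 0.872 > 0.2197 → include.
Rate on top 2: 0.6346. D: 0.118 < 0.6346 → exclude; stop.
Optimal diet: F, B — 2 of 3 types.

2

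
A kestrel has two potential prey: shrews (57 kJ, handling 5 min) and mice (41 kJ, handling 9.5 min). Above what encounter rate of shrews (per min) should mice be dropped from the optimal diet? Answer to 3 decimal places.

At the threshold, the rate on shrews alone equals the profitability of mice: λ·57/(1 + λ·5) = 41/9.5 = 4.316.
Rearranging, λ(57 − 4.316×5) = 4.316, so λ = 4.316/35.42 = 0.1218 per min.

0.122 per min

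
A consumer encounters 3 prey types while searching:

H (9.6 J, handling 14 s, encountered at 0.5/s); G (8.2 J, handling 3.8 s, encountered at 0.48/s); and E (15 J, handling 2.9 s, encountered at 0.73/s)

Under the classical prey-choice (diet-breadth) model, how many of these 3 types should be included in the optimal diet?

Profitabilities (E/h, J/s): E 5.17, G 2.16, H 0.686. Add prey in this order while the next type's profitability exceeds the intake rate on those already taken.
Rate on top 1: 3.513. G: 2.16 < 3.513 → exclude; stop.
Optimal diet: E — 1 of 3 types.

1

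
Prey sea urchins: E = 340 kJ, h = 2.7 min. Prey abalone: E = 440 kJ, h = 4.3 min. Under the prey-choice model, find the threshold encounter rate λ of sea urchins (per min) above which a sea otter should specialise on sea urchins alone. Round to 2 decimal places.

1.61 per min

At the threshold, the rate on sea urchins alone equals the profitability of abalone: λ·340/(1 + λ·2.7) = 440/4.3 = 102.3.
Rearranging, λ(340 − 102.3×2.7) = 102.3, so λ = 102.3/63.72 = 1.606 per min.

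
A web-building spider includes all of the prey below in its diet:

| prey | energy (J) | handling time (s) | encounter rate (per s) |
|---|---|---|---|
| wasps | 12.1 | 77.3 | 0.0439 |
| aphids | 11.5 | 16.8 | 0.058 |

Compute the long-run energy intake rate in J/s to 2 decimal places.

0.22 J/s

R = (0.0439×12.1 + 0.058×11.5) / (1 + 0.0439×77.3 + 0.058×16.8) = 1.198/5.368 = 0.2232 J/s.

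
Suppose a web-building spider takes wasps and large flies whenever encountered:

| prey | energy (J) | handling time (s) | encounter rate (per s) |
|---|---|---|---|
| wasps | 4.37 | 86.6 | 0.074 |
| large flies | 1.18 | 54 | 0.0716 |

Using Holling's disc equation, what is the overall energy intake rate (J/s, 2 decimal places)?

0.04 J/s

R = Σλ_iE_i / (1 + Σλ_ih_i)
Numerator: 0.074×4.37 + 0.0716×1.18 = 0.4079
Denominator: 1 + 0.074×86.6 + 0.0716×54 = 11.27
R = 0.4079/11.27 = 0.03618 J/s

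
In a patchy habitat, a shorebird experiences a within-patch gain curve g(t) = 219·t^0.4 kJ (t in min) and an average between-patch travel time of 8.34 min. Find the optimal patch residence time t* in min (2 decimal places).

Maximise g(t)/(T+t): set derivative to zero → g'(t)(T+t) = g(t).
g'(t) = 0.4·219·t^-0.6. Setting 0.4·219·t^-0.6 = 219·t^0.4/(8.34+t) gives 0.4(8.34+t) = t, so 0.60·t = 0.4×8.34.
t* = 0.4×8.34/0.60 = 5.56 min.

5.56 min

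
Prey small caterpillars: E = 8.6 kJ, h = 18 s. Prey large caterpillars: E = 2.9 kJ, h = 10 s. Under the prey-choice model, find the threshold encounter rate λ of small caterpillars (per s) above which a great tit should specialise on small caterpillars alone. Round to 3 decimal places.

At the threshold, the rate on small caterpillars alone equals the profitability of large caterpillars: λ·8.6/(1 + λ·18) = 2.9/10 = 0.29.
Rearranging, λ(8.6 − 0.29×18) = 0.29, so λ = 0.29/3.38 = 0.0858 per s.

0.086 per s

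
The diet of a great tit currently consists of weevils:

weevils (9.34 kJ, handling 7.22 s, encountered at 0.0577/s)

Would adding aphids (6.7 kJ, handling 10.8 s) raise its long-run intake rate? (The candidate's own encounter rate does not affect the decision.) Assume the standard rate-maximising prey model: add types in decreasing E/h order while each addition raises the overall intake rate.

Yes

On weevils alone, R = ΣλE/(1+Σλh) = 0.5389/1.417 = 0.3804 kJ/s.
Profitability of aphids: 6.7/10.8 = 0.6204 kJ/s.
0.6204 > 0.3804, so adding aphids raises the average — include it.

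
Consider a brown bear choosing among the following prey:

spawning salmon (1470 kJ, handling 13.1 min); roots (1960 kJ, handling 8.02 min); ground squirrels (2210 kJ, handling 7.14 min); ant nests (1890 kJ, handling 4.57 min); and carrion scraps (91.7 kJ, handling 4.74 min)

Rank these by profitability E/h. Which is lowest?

carrion scraps

In descending order of E/h:
ant nests: 1890/4.57 = 414 kJ/min
ground squirrels: 2210/7.14 = 310 kJ/min
roots: 1960/8.02 = 244 kJ/min
spawning salmon: 1470/13.1 = 112 kJ/min
carrion scraps: 91.7/4.74 = 19.3 kJ/min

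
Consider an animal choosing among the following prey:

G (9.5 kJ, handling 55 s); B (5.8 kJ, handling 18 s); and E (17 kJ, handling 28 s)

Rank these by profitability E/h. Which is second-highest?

B

In descending order of E/h:
E: 17/28 = 0.607 kJ/s
B: 5.8/18 = 0.322 kJ/s
G: 9.5/55 = 0.173 kJ/s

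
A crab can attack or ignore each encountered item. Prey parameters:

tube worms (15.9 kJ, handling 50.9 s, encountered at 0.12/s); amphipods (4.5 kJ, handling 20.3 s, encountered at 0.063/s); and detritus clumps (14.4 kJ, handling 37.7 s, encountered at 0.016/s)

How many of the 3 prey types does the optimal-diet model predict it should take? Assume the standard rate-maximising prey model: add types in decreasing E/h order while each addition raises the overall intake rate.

2

Profitabilities (E/h, kJ/s): detritus clumps 0.382, tube worms 0.312, amphipods 0.222. Add prey in this order while the next type's profitability exceeds the intake rate on those already taken.
Rate on top 1: 0.1437. tube worms: 0.312 > 0.1437 → include.
Rate on top 2: 0.2773. amphipods: 0.222 < 0.2773 → exclude; stop.
Optimal diet: detritus clumps, tube worms — 2 of 3 types.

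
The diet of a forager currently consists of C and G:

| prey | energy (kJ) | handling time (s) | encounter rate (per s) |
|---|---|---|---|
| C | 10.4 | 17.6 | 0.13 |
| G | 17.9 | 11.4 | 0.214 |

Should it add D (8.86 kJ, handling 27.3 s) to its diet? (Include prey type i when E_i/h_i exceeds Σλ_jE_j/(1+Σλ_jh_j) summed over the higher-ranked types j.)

Intake rate on the current diet: R = (0.13×10.4 + 0.214×17.9) / (1 + 0.13×17.6 + 0.214×11.4) = 5.183/5.728 = 0.9048 kJ/s.
D: E/h = 8.86/27.3 = 0.3245 kJ/s.
Since 0.3245 < R, time spent handling D is better spent searching.

No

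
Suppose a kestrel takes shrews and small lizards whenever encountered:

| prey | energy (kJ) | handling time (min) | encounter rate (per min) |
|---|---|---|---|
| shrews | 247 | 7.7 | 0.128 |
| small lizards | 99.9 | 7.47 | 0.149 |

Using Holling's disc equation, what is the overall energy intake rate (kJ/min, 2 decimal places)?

15.01 kJ/min

R = Σλ_iE_i / (1 + Σλ_ih_i)
Numerator: 0.128×247 + 0.149×99.9 = 46.5
Denominator: 1 + 0.128×7.7 + 0.149×7.47 = 3.099
R = 46.5/3.099 = 15.01 kJ/min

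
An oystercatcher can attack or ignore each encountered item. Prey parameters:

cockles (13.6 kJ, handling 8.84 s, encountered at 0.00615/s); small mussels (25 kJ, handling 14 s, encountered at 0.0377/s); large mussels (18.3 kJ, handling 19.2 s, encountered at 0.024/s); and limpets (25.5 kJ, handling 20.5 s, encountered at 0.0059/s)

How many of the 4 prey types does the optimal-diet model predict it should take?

4

Rank by E/h (kJ/s): small mussels 1.79, cockles 1.54, limpets 1.24, large mussels 0.953. Include each in turn until the next type's E/h falls below the running intake rate.
Rate on top 1: 0.6169. cockles: 1.54 > 0.6169 → include.
Rate on top 2: 0.6486. limpets: 1.24 > 0.6486 → include.
Rate on top 3: 0.6908. large mussels: 0.953 > 0.6908 → include.
Optimal diet: small mussels, cockles, limpets, large mussels — 4 of 4 types.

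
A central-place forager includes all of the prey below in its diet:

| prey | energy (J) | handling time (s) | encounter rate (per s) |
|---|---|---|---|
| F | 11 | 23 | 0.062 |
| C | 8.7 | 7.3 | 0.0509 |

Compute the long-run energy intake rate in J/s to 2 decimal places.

R = Σλ_iE_i / (1 + Σλ_ih_i)
Numerator: 0.062×11 + 0.0509×8.7 = 1.125
Denominator: 1 + 0.062×23 + 0.0509×7.3 = 2.798
R = 1.125/2.798 = 0.4021 J/s

0.40 J/s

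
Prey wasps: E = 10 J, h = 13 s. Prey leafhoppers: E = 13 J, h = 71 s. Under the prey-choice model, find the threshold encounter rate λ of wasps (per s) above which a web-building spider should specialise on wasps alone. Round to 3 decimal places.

0.024 per s

Drop leafhoppers once their profitability E₂/h₂ falls below the rate achievable on wasps alone: E₂/h₂ = λE₁/(1 + λh₁).
Solve for λ: λE₁h₂ = E₂(1 + λh₁) → λ(E₁h₂ − E₂h₁) = E₂ → λ = E₂/(E₁h₂ − E₂h₁).
λ = 13/(10×71 − 13×13) = 13/541 = 0.02403 per s.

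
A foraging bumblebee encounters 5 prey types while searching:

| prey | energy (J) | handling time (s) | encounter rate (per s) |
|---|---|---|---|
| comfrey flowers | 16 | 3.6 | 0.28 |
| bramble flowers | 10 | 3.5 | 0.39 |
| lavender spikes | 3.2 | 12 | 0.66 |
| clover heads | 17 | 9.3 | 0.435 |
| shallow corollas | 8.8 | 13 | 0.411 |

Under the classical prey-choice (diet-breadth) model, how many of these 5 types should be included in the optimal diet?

2

Rank by E/h (J/s): comfrey flowers 4.44, bramble flowers 2.86, clover heads 1.83, shallow corollas 0.677, lavender spikes 0.267. Include each in turn until the next type's E/h falls below the running intake rate.
Rate on top 1: 2.231. bramble flowers: 2.86 > 2.231 → include.
Rate on top 2: 2.484. clover heads: 1.83 < 2.484 → exclude; stop.
Optimal diet: comfrey flowers, bramble flowers — 2 of 5 types.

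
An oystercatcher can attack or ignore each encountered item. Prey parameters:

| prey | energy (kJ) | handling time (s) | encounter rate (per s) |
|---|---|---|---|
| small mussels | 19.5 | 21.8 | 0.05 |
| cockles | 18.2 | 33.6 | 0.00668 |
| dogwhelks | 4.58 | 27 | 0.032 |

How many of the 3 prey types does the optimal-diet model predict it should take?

Profitabilities (E/h, kJ/s): small mussels 0.894, cockles 0.542, dogwhelks 0.17. Add prey in this order while the next type's profitability exceeds the intake rate on those already taken.
Rate on top 1: 0.4665. cockles: 0.542 > 0.4665 → include.
Rate on top 2: 0.4738. dogwhelks: 0.17 < 0.4738 → exclude; stop.
Optimal diet: small mussels, cockles — 2 of 3 types.

2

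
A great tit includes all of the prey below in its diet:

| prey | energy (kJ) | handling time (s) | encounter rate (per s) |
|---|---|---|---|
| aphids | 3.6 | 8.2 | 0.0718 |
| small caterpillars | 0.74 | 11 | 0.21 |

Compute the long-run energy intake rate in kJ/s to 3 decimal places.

0.106 kJ/s

R = (0.0718×3.6 + 0.21×0.74) / (1 + 0.0718×8.2 + 0.21×11) = 0.4139/3.899 = 0.1062 kJ/s.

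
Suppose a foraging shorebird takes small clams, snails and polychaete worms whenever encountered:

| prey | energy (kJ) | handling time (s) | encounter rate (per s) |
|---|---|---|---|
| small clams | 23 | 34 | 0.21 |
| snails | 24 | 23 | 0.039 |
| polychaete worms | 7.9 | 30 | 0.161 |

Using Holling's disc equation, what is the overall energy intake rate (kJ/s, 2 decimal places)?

0.51 kJ/s

Energy encountered per unit search time: 0.21×23 + 0.039×24 + 0.161×7.9 = 7.038 kJ/s.
Handling time per unit search time: 0.21×34 + 0.039×23 + 0.161×30 = 12.87.
Rate = 7.038/(1 + 12.87) = 0.5075 kJ/s.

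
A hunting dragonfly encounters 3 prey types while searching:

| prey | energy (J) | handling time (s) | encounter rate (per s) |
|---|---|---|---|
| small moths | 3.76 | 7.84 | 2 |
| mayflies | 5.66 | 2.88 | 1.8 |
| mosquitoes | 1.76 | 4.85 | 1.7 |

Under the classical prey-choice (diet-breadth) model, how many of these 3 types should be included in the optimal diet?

Profitabilities (E/h, J/s): mayflies 1.97, small moths 0.48, mosquitoes 0.363. Add prey in this order while the next type's profitability exceeds the intake rate on those already taken.
Rate on top 1: 1.647. small moths: 0.48 < 1.647 → exclude; stop.
Optimal diet: mayflies — 1 of 3 types.

1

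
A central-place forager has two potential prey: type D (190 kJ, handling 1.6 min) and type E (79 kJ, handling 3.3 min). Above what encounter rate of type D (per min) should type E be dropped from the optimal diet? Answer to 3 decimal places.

The zero-one rule: include type E iff E₂/h₂ > λE₁/(1+λh₁). Equality gives the switch point.
λE₁h₂ = E₂ + λE₂h₁ ⇒ λ = E₂/(E₁h₂ − E₂h₁) = 79/(627 − 126.4) = 0.1578 per min.

0.158 per min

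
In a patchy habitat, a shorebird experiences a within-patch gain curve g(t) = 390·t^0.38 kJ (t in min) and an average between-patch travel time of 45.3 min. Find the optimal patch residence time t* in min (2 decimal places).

27.76 min

Maximise g(t)/(T+t): set derivative to zero → g'(t)(T+t) = g(t).
g'(t) = 0.38·390·t^-0.62. Setting 0.38·390·t^-0.62 = 390·t^0.38/(45.3+t) gives 0.38(45.3+t) = t, so 0.62·t = 0.38×45.3.
t* = 0.38×45.3/0.62 = 27.76 min.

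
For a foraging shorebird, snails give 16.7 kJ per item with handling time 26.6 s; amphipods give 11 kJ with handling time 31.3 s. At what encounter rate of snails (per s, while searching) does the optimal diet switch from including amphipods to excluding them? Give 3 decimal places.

Drop amphipods once their profitability E₂/h₂ falls below the rate achievable on snails alone: E₂/h₂ = λE₁/(1 + λh₁).
Solve for λ: λE₁h₂ = E₂(1 + λh₁) → λ(E₁h₂ − E₂h₁) = E₂ → λ = E₂/(E₁h₂ − E₂h₁).
λ = 11/(16.7×31.3 − 11×26.6) = 11/230.1 = 0.0478 per s.

0.048 per s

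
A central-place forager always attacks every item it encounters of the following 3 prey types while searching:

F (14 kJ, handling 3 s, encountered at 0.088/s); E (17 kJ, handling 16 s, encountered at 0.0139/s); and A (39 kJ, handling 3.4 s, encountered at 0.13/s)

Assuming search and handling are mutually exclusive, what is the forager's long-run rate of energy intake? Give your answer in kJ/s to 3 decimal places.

R = Σλ_iE_i / (1 + Σλ_ih_i)
Numerator: 0.088×14 + 0.0139×17 + 0.13×39 = 6.538
Denominator: 1 + 0.088×3 + 0.0139×16 + 0.13×3.4 = 1.928
R = 6.538/1.928 = 3.391 kJ/s

3.391 kJ/s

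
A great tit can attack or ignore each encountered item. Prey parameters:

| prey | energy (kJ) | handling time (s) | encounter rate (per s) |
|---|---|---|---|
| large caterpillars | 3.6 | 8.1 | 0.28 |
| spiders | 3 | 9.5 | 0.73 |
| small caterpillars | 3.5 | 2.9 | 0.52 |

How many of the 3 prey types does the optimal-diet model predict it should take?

1

E/h in descending order: small caterpillars 1.21, large caterpillars 0.444, spiders 0.316 kJ/s. The optimal diet is the largest prefix of this list for which every included type satisfies E_i/h_i > R on the types above it.
Rate on top 1: 0.7257. large caterpillars: 0.444 < 0.7257 → exclude; stop.
Optimal diet: small caterpillars — 1 of 3 types.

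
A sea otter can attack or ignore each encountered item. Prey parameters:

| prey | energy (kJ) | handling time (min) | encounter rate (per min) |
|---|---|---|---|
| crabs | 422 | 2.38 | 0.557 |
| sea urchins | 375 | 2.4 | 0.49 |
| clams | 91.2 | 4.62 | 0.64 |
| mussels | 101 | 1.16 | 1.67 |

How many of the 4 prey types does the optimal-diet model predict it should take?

2

Rank by E/h (kJ/min): crabs 177, sea urchins 156, mussels 87.1, clams 19.7. Include each in turn until the next type's E/h falls below the running intake rate.
Rate on top 1: 101.1. sea urchins: 156 > 101.1 → include.
Rate on top 2: 119.6. mussels: 87.1 < 119.6 → exclude; stop.
Optimal diet: crabs, sea urchins — 2 of 4 types.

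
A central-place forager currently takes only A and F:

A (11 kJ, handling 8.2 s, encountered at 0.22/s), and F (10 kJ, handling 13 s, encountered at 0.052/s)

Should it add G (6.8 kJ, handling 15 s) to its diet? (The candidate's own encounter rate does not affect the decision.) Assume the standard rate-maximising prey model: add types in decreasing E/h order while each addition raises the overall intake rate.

No

On A and F alone, R = ΣλE/(1+Σλh) = 2.94/3.48 = 0.8448 kJ/s.
Profitability of G: 6.8/15 = 0.4533 kJ/s.
Since 0.4533 < R, time spent handling G is better spent searching.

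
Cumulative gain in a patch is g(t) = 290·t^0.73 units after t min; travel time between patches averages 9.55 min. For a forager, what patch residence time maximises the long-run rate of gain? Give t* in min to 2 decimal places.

By the marginal value theorem, leave when the instantaneous gain rate g'(t) equals the habitat-wide average g(t)/(T + t).
g'(t) = 0.73·290·t^-0.27. Setting 0.73·290·t^-0.27 = 290·t^0.73/(9.55+t) gives 0.73(9.55+t) = t, so 0.27·t = 0.73×9.55.
t* = 0.73×9.55/0.27 = 25.82 min.

25.82 min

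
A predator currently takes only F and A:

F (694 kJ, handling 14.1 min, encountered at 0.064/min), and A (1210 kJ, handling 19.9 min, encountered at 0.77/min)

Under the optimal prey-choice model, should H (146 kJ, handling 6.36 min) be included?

Intake rate on the current diet: R = (0.064×694 + 0.77×1210) / (1 + 0.064×14.1 + 0.77×19.9) = 976.1/17.23 = 56.67 kJ/min.
H: E/h = 146/6.36 = 22.96 kJ/min.
22.96 < 56.67, so adding H would lower the average — exclude it.

No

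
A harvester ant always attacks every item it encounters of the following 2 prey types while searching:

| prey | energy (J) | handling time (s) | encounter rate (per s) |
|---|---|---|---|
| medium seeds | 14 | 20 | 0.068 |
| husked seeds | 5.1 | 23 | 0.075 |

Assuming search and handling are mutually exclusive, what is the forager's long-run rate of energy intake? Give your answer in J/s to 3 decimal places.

Energy encountered per unit search time: 0.068×14 + 0.075×5.1 = 1.335 J/s.
Handling time per unit search time: 0.068×20 + 0.075×23 = 3.085.
Rate = 1.335/(1 + 3.085) = 0.3267 J/s.

0.327 J/s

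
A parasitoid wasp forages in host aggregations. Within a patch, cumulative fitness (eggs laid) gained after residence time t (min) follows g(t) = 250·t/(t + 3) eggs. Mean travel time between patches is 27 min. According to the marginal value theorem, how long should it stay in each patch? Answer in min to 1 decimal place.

9.0 min

Maximise g(t)/(T+t): set derivative to zero → g'(t)(T+t) = g(t).
g'(t) = 250·3/(t + 3)². Setting 250·3/(t+3)² = 250t/[(t+3)(27+t)] gives 3(27+t) = t(t+3), so t² = 3×27 = 81.
t* = √81 = 9 min.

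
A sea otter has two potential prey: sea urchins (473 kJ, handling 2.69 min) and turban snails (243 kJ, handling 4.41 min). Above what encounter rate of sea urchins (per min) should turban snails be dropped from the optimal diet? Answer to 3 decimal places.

Drop turban snails once their profitability E₂/h₂ falls below the rate achievable on sea urchins alone: E₂/h₂ = λE₁/(1 + λh₁).
Solve for λ: λE₁h₂ = E₂(1 + λh₁) → λ(E₁h₂ − E₂h₁) = E₂ → λ = E₂/(E₁h₂ − E₂h₁).
λ = 243/(473×4.41 − 243×2.69) = 243/1432 = 0.1697 per min.

0.170 per min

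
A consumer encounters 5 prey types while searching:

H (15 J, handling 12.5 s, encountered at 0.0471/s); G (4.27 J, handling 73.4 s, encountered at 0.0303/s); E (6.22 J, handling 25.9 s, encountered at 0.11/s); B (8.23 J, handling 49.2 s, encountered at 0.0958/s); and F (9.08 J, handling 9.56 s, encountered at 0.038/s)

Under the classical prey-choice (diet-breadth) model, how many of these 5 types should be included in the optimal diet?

2

Rank by E/h (J/s): H 1.2, F 0.95, E 0.24, B 0.167, G 0.0582. Include each in turn until the next type's E/h falls below the running intake rate.
Rate on top 1: 0.4447. F: 0.95 > 0.4447 → include.
Rate on top 2: 0.5387. E: 0.24 < 0.5387 → exclude; stop.
Optimal diet: H, F — 2 of 5 types.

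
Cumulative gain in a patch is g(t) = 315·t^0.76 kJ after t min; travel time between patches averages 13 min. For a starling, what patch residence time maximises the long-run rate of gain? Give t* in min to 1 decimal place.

41.2 min

Maximise g(t)/(T+t): set derivative to zero → g'(t)(T+t) = g(t).
g'(t) = 0.76·315·t^-0.24. Setting 0.76·315·t^-0.24 = 315·t^0.76/(13+t) gives 0.76(13+t) = t, so 0.24·t = 0.76×13.
t* = 0.76×13/0.24 = 41.17 min.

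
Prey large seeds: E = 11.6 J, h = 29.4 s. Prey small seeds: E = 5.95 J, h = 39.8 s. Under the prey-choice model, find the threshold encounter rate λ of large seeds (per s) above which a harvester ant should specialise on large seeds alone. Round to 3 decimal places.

At the threshold, the rate on large seeds alone equals the profitability of small seeds: λ·11.6/(1 + λ·29.4) = 5.95/39.8 = 0.1495.
Rearranging, λ(11.6 − 0.1495×29.4) = 0.1495, so λ = 0.1495/7.205 = 0.02075 per s.

0.021 per s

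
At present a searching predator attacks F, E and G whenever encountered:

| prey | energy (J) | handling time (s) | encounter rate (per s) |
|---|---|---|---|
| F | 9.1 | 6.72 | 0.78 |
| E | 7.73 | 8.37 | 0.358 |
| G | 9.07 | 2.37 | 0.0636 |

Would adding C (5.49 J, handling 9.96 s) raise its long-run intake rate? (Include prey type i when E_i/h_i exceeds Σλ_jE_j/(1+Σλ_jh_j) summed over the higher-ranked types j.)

Current rate: (0.78×9.1 + 0.358×7.73 + 0.0636×9.07)/(1 + 0.78×6.72 + 0.358×8.37 + 0.0636×2.37) = 1.112 J/s.
Profitability of C: 5.49/9.96 = 0.5512 J/s.
Since 0.5512 < R, time spent handling C is better spent searching.

No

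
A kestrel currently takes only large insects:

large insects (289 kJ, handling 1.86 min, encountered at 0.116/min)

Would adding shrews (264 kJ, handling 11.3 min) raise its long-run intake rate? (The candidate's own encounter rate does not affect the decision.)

On large insects alone, R = ΣλE/(1+Σλh) = 33.52/1.216 = 27.57 kJ/min.
Profitability of shrews: 264/11.3 = 23.36 kJ/min.
Since 23.36 < R, time spent handling shrews is better spent searching.

No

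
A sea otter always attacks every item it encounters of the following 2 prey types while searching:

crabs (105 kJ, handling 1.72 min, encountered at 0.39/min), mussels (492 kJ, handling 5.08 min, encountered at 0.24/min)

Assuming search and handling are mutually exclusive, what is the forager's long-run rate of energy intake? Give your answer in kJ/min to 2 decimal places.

55.03 kJ/min

R = Σλ_iE_i / (1 + Σλ_ih_i)
Numerator: 0.39×105 + 0.24×492 = 159
Denominator: 1 + 0.39×1.72 + 0.24×5.08 = 2.89
R = 159/2.89 = 55.03 kJ/min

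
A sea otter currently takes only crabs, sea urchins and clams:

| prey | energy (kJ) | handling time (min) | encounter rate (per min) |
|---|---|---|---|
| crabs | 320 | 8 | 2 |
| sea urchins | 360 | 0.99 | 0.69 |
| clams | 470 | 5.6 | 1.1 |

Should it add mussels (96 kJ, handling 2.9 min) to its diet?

No

Intake rate on the current diet: R = (2×320 + 0.69×360 + 1.1×470) / (1 + 2×8 + 0.69×0.99 + 1.1×5.6) = 1405/23.84 = 58.94 kJ/min.
Profitability of mussels: 96/2.9 = 33.1 kJ/min.
33.1 < 58.94, so adding mussels would lower the average — exclude it.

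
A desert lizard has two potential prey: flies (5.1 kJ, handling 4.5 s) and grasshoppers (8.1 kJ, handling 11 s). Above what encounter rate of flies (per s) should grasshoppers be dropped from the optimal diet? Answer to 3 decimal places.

0.412 per s

Drop grasshoppers once their profitability E₂/h₂ falls below the rate achievable on flies alone: E₂/h₂ = λE₁/(1 + λh₁).
Solve for λ: λE₁h₂ = E₂(1 + λh₁) → λ(E₁h₂ − E₂h₁) = E₂ → λ = E₂/(E₁h₂ − E₂h₁).
λ = 8.1/(5.1×11 − 8.1×4.5) = 8.1/19.65 = 0.4122 per s.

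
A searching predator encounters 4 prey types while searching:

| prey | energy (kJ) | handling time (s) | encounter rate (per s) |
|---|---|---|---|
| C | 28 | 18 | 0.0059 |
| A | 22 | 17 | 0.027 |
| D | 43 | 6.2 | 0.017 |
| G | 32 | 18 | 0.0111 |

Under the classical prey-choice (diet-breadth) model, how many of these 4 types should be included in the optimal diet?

4

Profitabilities (E/h, kJ/s): D 6.94, G 1.78, C 1.56, A 1.29. Add prey in this order while the next type's profitability exceeds the intake rate on those already taken.
Rate on top 1: 0.6613. G: 1.78 > 0.6613 → include.
Rate on top 2: 0.8322. C: 1.56 > 0.8322 → include.
Rate on top 3: 0.8866. A: 1.29 > 0.8866 → include.
Optimal diet: D, G, C, A — 4 of 4 types.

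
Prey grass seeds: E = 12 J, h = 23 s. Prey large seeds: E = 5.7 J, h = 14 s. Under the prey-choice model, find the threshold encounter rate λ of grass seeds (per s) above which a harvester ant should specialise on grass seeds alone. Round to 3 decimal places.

The zero-one rule: include large seeds iff E₂/h₂ > λE₁/(1+λh₁). Equality gives the switch point.
λE₁h₂ = E₂ + λE₂h₁ ⇒ λ = E₂/(E₁h₂ − E₂h₁) = 5.7/(168 − 131.1) = 0.1545 per s.

0.154 per s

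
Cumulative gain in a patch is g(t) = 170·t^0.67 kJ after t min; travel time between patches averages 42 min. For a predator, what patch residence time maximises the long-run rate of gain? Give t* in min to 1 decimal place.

85.3 min

Maximise g(t)/(T+t): set derivative to zero → g'(t)(T+t) = g(t).
g'(t) = 0.67·170·t^-0.33. Setting 0.67·170·t^-0.33 = 170·t^0.67/(42+t) gives 0.67(42+t) = t, so 0.33·t = 0.67×42.
t* = 0.67×42/0.33 = 85.27 min.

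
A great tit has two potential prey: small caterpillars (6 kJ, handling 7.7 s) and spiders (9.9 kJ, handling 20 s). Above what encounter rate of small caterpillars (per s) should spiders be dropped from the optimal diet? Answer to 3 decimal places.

0.226 per s

The zero-one rule: include spiders iff E₂/h₂ > λE₁/(1+λh₁). Equality gives the switch point.
λE₁h₂ = E₂ + λE₂h₁ ⇒ λ = E₂/(E₁h₂ − E₂h₁) = 9.9/(120 − 76.23) = 0.2262 per s.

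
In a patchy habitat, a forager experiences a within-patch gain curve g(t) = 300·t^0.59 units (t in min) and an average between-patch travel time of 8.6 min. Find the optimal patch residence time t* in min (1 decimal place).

Optimal t* satisfies g'(t*) = g(t*)/(T + t*).
g'(t) = 0.59·300·t^-0.41. Setting 0.59·300·t^-0.41 = 300·t^0.59/(8.6+t) gives 0.59(8.6+t) = t, so 0.41·t = 0.59×8.6.
t* = 0.59×8.6/0.41 = 12.38 min.

12.4 min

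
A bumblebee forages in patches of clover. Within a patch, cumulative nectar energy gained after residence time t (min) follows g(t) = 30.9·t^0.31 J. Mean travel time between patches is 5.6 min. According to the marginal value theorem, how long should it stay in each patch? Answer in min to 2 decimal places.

2.52 min

Optimal t* satisfies g'(t*) = g(t*)/(T + t*).
g'(t) = 0.31·30.9·t^-0.69. Setting 0.31·30.9·t^-0.69 = 30.9·t^0.31/(5.6+t) gives 0.31(5.6+t) = t, so 0.69·t = 0.31×5.6.
t* = 0.31×5.6/0.69 = 2.516 min.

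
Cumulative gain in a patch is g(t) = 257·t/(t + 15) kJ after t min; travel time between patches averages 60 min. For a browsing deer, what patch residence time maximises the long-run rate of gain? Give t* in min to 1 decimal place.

Optimal t* satisfies g'(t*) = g(t*)/(T + t*).
g'(t) = 257·15/(t + 15)². Setting 257·15/(t+15)² = 257t/[(t+15)(60+t)] gives 15(60+t) = t(t+15), so t² = 15×60 = 900.
t* = √900 = 30 min.

30.0 min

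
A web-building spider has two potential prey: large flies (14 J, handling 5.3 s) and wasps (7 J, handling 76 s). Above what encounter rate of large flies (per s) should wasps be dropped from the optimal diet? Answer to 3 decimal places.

The zero-one rule: include wasps iff E₂/h₂ > λE₁/(1+λh₁). Equality gives the switch point.
λE₁h₂ = E₂ + λE₂h₁ ⇒ λ = E₂/(E₁h₂ − E₂h₁) = 7/(1064 − 37.1) = 0.006817 per s.

0.007 per s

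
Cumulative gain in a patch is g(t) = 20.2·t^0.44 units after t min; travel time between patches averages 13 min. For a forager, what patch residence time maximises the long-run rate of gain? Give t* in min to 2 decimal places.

10.21 min

Optimal t* satisfies g'(t*) = g(t*)/(T + t*).
g'(t) = 0.44·20.2·t^-0.56. Setting 0.44·20.2·t^-0.56 = 20.2·t^0.44/(13+t) gives 0.44(13+t) = t, so 0.56·t = 0.44×13.
t* = 0.44×13/0.56 = 10.21 min.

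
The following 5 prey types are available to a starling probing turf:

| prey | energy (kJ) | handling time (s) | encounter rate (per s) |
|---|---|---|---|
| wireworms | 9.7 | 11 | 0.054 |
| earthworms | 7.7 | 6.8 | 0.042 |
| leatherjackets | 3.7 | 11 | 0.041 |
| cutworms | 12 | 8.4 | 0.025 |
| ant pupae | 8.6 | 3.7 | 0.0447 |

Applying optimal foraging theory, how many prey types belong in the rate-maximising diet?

4

Profitabilities (E/h, kJ/s): ant pupae 2.32, cutworms 1.43, earthworms 1.13, wireworms 0.882, leatherjackets 0.336. Add prey in this order while the next type's profitability exceeds the intake rate on those already taken.
Rate on top 1: 0.3299. cutworms: 1.43 > 0.3299 → include.
Rate on top 2: 0.4976. earthworms: 1.13 > 0.4976 → include.
Rate on top 3: 0.6068. wireworms: 0.882 > 0.6068 → include.
Rate on top 4: 0.6792. leatherjackets: 0.336 < 0.6792 → exclude; stop.
Optimal diet: ant pupae, cutworms, earthworms, wireworms — 4 of 5 types.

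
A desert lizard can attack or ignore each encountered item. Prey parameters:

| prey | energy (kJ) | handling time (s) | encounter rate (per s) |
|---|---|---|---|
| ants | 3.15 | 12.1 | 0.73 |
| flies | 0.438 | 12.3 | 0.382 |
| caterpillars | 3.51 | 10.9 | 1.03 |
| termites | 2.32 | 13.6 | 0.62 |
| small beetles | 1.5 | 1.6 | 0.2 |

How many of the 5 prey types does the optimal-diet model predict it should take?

Rank by E/h (kJ/s): small beetles 0.938, caterpillars 0.322, ants 0.26, termites 0.171, flies 0.0356. Include each in turn until the next type's E/h falls below the running intake rate.
Rate on top 1: 0.2273. caterpillars: 0.322 > 0.2273 → include.
Rate on top 2: 0.3121. ants: 0.26 < 0.3121 → exclude; stop.
Optimal diet: small beetles, caterpillars — 2 of 5 types.

2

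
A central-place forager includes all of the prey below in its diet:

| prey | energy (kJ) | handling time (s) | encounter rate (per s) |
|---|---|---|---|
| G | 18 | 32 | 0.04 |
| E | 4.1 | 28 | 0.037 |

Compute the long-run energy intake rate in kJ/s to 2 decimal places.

0.26 kJ/s

R = Σλ_iE_i / (1 + Σλ_ih_i)
Numerator: 0.04×18 + 0.037×4.1 = 0.8717
Denominator: 1 + 0.04×32 + 0.037×28 = 3.316
R = 0.8717/3.316 = 0.2629 kJ/s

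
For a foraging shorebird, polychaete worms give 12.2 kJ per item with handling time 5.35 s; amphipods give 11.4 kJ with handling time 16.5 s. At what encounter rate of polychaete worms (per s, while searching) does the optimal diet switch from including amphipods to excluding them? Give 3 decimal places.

0.081 per s

Drop amphipods once their profitability E₂/h₂ falls below the rate achievable on polychaete worms alone: E₂/h₂ = λE₁/(1 + λh₁).
Solve for λ: λE₁h₂ = E₂(1 + λh₁) → λ(E₁h₂ − E₂h₁) = E₂ → λ = E₂/(E₁h₂ − E₂h₁).
λ = 11.4/(12.2×16.5 − 11.4×5.35) = 11.4/140.3 = 0.08125 per s.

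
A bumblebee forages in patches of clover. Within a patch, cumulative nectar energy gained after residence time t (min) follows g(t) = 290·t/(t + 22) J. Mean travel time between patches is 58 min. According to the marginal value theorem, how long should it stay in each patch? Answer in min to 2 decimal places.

35.72 min

Maximise g(t)/(T+t): set derivative to zero → g'(t)(T+t) = g(t).
g'(t) = 290·22/(t + 22)². Setting 290·22/(t+22)² = 290t/[(t+22)(58+t)] gives 22(58+t) = t(t+22), so t² = 22×58 = 1276.
t* = √1276 = 35.72 min.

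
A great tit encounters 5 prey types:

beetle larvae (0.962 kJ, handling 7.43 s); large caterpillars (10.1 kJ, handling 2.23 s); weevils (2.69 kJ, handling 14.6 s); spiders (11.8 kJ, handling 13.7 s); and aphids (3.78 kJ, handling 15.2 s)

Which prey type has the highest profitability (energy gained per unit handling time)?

large caterpillars

Profitability E/h (kJ/s): beetle larvae = 0.962/7.43 = 0.129, large caterpillars = 10.1/2.23 = 4.53, weevils = 2.69/14.6 = 0.184, spiders = 11.8/13.7 = 0.861, aphids = 3.78/15.2 = 0.249.
Ranked: large caterpillars > spiders > aphids > weevils > beetle larvae.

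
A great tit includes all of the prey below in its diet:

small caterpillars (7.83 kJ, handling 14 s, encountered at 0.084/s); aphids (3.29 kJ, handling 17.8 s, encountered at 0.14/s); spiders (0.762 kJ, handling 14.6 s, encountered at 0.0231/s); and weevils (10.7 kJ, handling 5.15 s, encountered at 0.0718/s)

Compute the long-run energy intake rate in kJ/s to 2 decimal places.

R = Σλ_iE_i / (1 + Σλ_ih_i)
Numerator: 0.084×7.83 + 0.14×3.29 + 0.0231×0.762 + 0.0718×10.7 = 1.904
Denominator: 1 + 0.084×14 + 0.14×17.8 + 0.0231×14.6 + 0.0718×5.15 = 5.375
R = 1.904/5.375 = 0.3543 kJ/s

0.35 kJ/s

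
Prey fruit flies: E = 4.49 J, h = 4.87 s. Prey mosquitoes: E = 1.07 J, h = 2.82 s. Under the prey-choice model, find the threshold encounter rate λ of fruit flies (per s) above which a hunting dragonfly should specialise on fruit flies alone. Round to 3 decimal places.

0.144 per s

The zero-one rule: include mosquitoes iff E₂/h₂ > λE₁/(1+λh₁). Equality gives the switch point.
λE₁h₂ = E₂ + λE₂h₁ ⇒ λ = E₂/(E₁h₂ − E₂h₁) = 1.07/(12.66 − 5.211) = 0.1436 per s.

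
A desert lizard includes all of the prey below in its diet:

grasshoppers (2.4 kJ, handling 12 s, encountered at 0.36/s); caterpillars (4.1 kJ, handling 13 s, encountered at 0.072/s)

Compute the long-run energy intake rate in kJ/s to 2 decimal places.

R = (0.36×2.4 + 0.072×4.1) / (1 + 0.36×12 + 0.072×13) = 1.159/6.256 = 0.1853 kJ/s.

0.19 kJ/s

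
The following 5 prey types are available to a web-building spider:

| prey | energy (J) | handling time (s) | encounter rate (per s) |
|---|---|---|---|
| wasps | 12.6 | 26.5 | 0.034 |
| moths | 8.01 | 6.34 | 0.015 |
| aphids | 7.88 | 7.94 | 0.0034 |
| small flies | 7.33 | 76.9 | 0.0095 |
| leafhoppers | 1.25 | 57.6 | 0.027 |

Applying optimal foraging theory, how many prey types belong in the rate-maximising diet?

Profitabilities (E/h, J/s): moths 1.26, aphids 0.992, wasps 0.475, small flies 0.0953, leafhoppers 0.0217. Add prey in this order while the next type's profitability exceeds the intake rate on those already taken.
Rate on top 1: 0.1097. aphids: 0.992 > 0.1097 → include.
Rate on top 2: 0.131. wasps: 0.475 > 0.131 → include.
Rate on top 3: 0.2844. small flies: 0.0953 < 0.2844 → exclude; stop.
Optimal diet: moths, aphids, wasps — 3 of 5 types.

3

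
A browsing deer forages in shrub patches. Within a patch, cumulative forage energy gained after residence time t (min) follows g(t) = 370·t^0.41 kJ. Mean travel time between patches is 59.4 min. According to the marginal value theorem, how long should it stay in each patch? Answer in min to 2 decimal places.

Optimal t* satisfies g'(t*) = g(t*)/(T + t*).
g'(t) = 0.41·370·t^-0.59. Setting 0.41·370·t^-0.59 = 370·t^0.41/(59.4+t) gives 0.41(59.4+t) = t, so 0.59·t = 0.41×59.4.
t* = 0.41×59.4/0.59 = 41.28 min.

41.28 min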